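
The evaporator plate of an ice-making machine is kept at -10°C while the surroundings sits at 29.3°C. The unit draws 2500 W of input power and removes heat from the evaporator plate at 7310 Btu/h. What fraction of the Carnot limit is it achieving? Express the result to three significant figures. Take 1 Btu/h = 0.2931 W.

Converting, Q̇_C = 7310 Btu/h = 2143 W, so COP_actual = Q̇_C/Ẇ = 2143/2500 = 0.8570.
In absolute terms T_C = 263.15 K and T_H = 302.45 K, so ΔT = 39.30 K.
COP_Carnot = T_C/ΔT = 263.15/39.30 = 6.696.
η_II = COP_actual/COP_Carnot = 0.8570/6.696 = 0.1280.

0.128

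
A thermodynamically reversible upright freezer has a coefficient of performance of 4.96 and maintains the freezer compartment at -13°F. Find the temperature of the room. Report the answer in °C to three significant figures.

25.0 °C

COP_R = T_C/(T_H − T_C) gives T_H − T_C = T_C/COP.
With T_C = 248.15 K, T_H = 248.15 × (1 + 1/4.96) = 298.18 K.
Converting, 298.18 K = 25.03°C.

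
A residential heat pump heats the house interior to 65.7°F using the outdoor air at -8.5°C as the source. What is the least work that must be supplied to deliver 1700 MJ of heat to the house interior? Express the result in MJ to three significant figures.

159 MJ

In absolute terms T_C = 264.65 K and T_H = 291.87 K, so ΔT = 27.22 K.
The reversible limit is COP_HP = T_H/ΔT = 10.72, so W_min = Q_H/COP = Q_H·ΔT/T_H.
W_min = 1700 × 27.22/291.87 = 158.6 MJ.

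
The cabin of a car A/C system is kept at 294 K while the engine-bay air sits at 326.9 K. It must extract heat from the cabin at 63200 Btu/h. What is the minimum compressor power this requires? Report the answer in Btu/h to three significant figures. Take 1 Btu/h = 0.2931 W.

7070 Btu/h

The reservoir spacing is ΔT = 326.9 − 294 = 32.90 K.
COP_Carnot = T_C/ΔT = 294.00/32.90 = 8.936.
Ẇ_min = Q̇/COP_Carnot = 63200/8.936 = 7072 Btu/h.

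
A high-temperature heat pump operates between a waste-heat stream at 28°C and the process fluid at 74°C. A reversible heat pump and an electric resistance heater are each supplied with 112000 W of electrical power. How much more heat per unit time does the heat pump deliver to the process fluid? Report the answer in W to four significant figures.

In absolute terms T_C = 301.15 K and T_H = 347.15 K, so ΔT = 46.00 K.
COP_Carnot = T_H/ΔT = 347.15/46.00 = 7.547.
The heat pump delivers Q̇_H = COP × Ẇ = 845200 W; the resistance heater delivers Ẇ = 112000 W.
Extra = (COP − 1)·Ẇ = 733200 W.

733200 W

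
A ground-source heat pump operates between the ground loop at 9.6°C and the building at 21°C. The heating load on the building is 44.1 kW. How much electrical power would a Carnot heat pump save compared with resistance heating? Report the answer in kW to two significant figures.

In absolute terms T_C = 282.75 K and T_H = 294.15 K, so ΔT = 11.40 K.
COP_Carnot = T_H/ΔT = 294.15/11.40 = 25.80.
Resistance heating needs Ẇ_res = Q̇_H = 44.10 kW; the reversible heat pump needs only Ẇ_hp = Q̇_H/COP = 1.709 kW.
Saving = 44.10 − 1.709 = 42.39 kW.

42 kW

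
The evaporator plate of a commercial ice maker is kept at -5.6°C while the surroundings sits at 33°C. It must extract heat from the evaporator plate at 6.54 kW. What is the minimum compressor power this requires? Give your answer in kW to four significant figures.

In absolute terms T_C = 267.55 K and T_H = 306.15 K, so ΔT = 38.60 K.
COP_Carnot = T_C/ΔT = 267.55/38.60 = 6.931.
Ẇ_min = Q̇/COP_Carnot = 6.540/6.931 = 0.9435 kW.

0.9435 kW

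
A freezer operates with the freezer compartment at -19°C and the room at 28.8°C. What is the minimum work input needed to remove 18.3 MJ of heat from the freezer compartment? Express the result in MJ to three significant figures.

3.44 MJ

In absolute terms T_C = 254.15 K and T_H = 301.95 K, so ΔT = 47.80 K.
The reversible limit is COP_R = T_C/ΔT = 5.317, so W_min = Q_C/COP = Q_C·ΔT/T_C.
W_min = 18.30 × 47.80/254.15 = 3.442 MJ.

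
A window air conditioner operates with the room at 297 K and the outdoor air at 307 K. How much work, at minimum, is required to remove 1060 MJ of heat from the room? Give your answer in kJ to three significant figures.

The reservoir spacing is ΔT = 307 − 297 = 10.00 K.
The reversible limit is COP_R = T_C/ΔT = 29.70, so W_min = Q_C/COP = Q_C·ΔT/T_C.
W_min = 1060 × 10.00/297.00 = 35.69 MJ = 35690 kJ.

35700 kJ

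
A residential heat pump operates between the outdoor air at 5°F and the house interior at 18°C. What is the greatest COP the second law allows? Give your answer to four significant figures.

8.823

In absolute terms T_C = 258.15 K and T_H = 291.15 K, so ΔT = 33.00 K.
For a reversible cycle, COP_Carnot = T_H/ΔT = 291.15/33.00 = 8.823.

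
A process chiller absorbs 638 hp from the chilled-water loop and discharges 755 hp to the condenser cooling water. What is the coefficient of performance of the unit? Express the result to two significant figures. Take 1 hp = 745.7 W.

5.5

The first law gives Q̇_H = Q̇_C + Ẇ, so the three rates are Q̇_C = 638.0, Q̇_H = 755.0, Ẇ = 117.0 hp.
COP_R = Q̇_C/Ẇ = 638.0/117.0 = 5.453.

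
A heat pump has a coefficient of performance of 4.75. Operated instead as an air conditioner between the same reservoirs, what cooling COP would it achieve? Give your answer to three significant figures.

Since Q_H = Q_C + W for any cycle, COP_R = Q_C/W = Q_H/W − 1.
COP_R = 4.75 − 1 = 3.75.

3.75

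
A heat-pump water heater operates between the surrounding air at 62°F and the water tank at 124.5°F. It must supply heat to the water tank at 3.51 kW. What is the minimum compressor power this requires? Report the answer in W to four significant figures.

375.5 W

In absolute terms T_C = 289.82 K and T_H = 324.54 K, so ΔT = 34.72 K.
COP_Carnot = T_H/ΔT = 324.54/34.72 = 9.347.
Ẇ_min = Q̇/COP_Carnot = 3.510/9.347 = 0.3755 kW = 375.5 W.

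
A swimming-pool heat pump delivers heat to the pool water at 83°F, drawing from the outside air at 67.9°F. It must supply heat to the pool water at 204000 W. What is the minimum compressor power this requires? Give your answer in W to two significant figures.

5700 W

In absolute terms T_C = 293.09 K and T_H = 301.48 K, so ΔT = 8.389 K.
COP_Carnot = T_H/ΔT = 301.48/8.389 = 35.94.
Ẇ_min = Q̇/COP_Carnot = 204000/35.94 = 5676 W.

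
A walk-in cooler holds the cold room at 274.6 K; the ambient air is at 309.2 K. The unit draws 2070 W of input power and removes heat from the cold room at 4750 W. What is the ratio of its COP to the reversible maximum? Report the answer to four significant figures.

0.2891

COP_actual = Q̇_C/Ẇ = 4750/2070 = 2.295.
The reservoir spacing is ΔT = 309.2 − 274.6 = 34.60 K.
COP_Carnot = T_C/ΔT = 274.60/34.60 = 7.936.
η_II = COP_actual/COP_Carnot = 2.295/7.936 = 0.2891.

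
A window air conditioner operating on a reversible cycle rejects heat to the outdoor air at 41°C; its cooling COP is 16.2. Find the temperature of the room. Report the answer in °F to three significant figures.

For a Carnot refrigerator COP_R = T_C/(T_H − T_C), so T_C = COP·T_H/(1 + COP).
With T_H = 314.15 K, T_C = 16.2 × 314.15/17.20 = 295.89 K.
Converting, 295.89 K = 72.92°F.

72.9 °F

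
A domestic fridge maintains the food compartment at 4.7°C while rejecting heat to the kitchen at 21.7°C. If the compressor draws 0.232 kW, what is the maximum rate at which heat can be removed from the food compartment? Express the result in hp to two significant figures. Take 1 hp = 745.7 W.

In absolute terms T_C = 277.85 K and T_H = 294.85 K, so ΔT = 17.00 K.
COP_Carnot = T_C/ΔT = 277.85/17.00 = 16.34.
Q̇_max = COP_Carnot × Ẇ = 16.34 × 0.2320 kW = 3.792 kW = 5.085 hp.

5.1 hp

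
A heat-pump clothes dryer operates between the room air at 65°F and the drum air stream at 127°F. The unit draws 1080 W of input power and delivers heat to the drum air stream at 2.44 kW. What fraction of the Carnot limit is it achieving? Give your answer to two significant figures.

0.24

Converting, Q̇_H = 2.440 kW = 2440 W, so COP_actual = Q̇_H/Ẇ = 2440/1080 = 2.259.
In absolute terms T_C = 291.48 K and T_H = 325.93 K, so ΔT = 34.44 K.
COP_Carnot = T_H/ΔT = 325.93/34.44 = 9.462.
η_II = COP_actual/COP_Carnot = 2.259/9.462 = 0.2388.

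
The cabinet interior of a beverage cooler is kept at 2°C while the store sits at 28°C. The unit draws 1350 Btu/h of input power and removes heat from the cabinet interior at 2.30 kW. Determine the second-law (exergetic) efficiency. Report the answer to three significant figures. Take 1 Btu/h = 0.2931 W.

Converting, Q̇_C = 2.300 kW = 7847 Btu/h, so COP_actual = Q̇_C/Ẇ = 7847/1350 = 5.813.
In absolute terms T_C = 275.15 K and T_H = 301.15 K, so ΔT = 26.00 K.
COP_Carnot = T_C/ΔT = 275.15/26.00 = 10.58.
η_II = COP_actual/COP_Carnot = 5.813/10.58 = 0.5493.

0.549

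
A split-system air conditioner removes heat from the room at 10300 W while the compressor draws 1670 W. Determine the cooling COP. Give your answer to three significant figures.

6.17

The first law gives Q̇_H = Q̇_C + Ẇ, so the three rates are Q̇_C = 10300, Q̇_H = 11970, Ẇ = 1670 W.
COP_R = Q̇_C/Ẇ = 10300/1670 = 6.168.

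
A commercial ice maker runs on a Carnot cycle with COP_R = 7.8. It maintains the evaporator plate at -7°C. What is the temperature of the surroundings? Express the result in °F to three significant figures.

COP_R = T_C/(T_H − T_C) gives T_H − T_C = T_C/COP.
With T_C = 266.15 K, T_H = 266.15 × (1 + 1/7.8) = 300.27 K.
Converting, 300.27 K = 80.82°F.

80.8 °F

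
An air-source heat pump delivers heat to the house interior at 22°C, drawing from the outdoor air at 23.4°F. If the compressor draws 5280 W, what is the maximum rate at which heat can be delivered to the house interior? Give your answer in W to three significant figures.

58200 W

In absolute terms T_C = 268.37 K and T_H = 295.15 K, so ΔT = 26.78 K.
COP_Carnot = T_H/ΔT = 295.15/26.78 = 11.02.
Q̇_max = COP_Carnot × Ẇ = 11.02 × 5280 W = 58200 W.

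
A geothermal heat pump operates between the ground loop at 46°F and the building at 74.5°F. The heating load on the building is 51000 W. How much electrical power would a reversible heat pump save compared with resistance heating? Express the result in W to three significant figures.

In absolute terms T_C = 280.93 K and T_H = 296.76 K, so ΔT = 15.83 K.
COP_Carnot = T_H/ΔT = 296.76/15.83 = 18.74.
Resistance heating needs Ẇ_res = Q̇_H = 51000 W; the reversible heat pump needs only Ẇ_hp = Q̇_H/COP = 2721 W.
Saving = 51000 − 2721 = 48280 W.

48300 W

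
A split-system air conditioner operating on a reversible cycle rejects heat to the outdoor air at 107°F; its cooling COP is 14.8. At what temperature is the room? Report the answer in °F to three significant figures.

71.1 °F

For a Carnot refrigerator COP_R = T_C/(T_H − T_C), so T_C = COP·T_H/(1 + COP).
With T_H = 314.82 K, T_C = 14.8 × 314.82/15.80 = 294.89 K.
Converting, 294.89 K = 71.13°F.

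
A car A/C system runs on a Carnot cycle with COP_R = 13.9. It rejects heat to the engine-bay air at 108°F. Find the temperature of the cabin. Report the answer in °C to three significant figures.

For a Carnot refrigerator COP_R = T_C/(T_H − T_C), so T_C = COP·T_H/(1 + COP).
With T_H = 315.37 K, T_C = 13.9 × 315.37/14.90 = 294.21 K.
Converting, 294.21 K = 21.06°C.

21.1 °C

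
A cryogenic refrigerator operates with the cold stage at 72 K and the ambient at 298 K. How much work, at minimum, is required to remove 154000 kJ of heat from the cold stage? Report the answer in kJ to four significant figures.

The reservoir spacing is ΔT = 298 − 72 = 226.0 K.
The reversible limit is COP_R = T_C/ΔT = 0.3186, so W_min = Q_C/COP = Q_C·ΔT/T_C.
W_min = 154000 × 226.0/72.00 = 483400 kJ.

483400 kJ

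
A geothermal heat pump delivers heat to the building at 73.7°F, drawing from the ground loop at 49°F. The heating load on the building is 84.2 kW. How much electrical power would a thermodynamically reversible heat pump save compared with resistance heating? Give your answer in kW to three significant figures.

In absolute terms T_C = 282.59 K and T_H = 296.32 K, so ΔT = 13.72 K.
COP_Carnot = T_H/ΔT = 296.32/13.72 = 21.59.
Resistance heating needs Ẇ_res = Q̇_H = 84.20 kW; the reversible heat pump needs only Ẇ_hp = Q̇_H/COP = 3.899 kW.
Saving = 84.20 − 3.899 = 80.30 kW.

80.3 kW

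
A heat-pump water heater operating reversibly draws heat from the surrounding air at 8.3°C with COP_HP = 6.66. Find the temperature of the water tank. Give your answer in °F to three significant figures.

136 °F

COP_HP = T_H/(T_H − T_C) rearranges to T_H = COP·T_C/(COP − 1).
With T_C = 281.45 K, T_H = 6.66 × 281.45/5.660 = 331.18 K.
Converting, 331.18 K = 136.45°F.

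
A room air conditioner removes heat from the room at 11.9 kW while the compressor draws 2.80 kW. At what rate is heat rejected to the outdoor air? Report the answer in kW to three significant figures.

14.7 kW

For a cyclic device the first law requires Q̇_H = Q̇_C + Ẇ.
Q̇_H = Q̇_C + Ẇ = 14.70 kW.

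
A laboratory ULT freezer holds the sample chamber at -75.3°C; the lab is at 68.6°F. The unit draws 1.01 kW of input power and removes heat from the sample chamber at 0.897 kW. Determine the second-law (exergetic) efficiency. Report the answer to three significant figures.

0.429

COP_actual = Q̇_C/Ẇ = 0.8970/1.010 = 0.8881.
In absolute terms T_C = 197.85 K and T_H = 293.48 K, so ΔT = 95.63 K.
COP_Carnot = T_C/ΔT = 197.85/95.63 = 2.069.
η_II = COP_actual/COP_Carnot = 0.8881/2.069 = 0.4293.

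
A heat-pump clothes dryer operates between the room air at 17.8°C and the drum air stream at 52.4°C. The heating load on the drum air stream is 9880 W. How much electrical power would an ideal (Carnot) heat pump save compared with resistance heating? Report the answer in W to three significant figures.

In absolute terms T_C = 290.95 K and T_H = 325.55 K, so ΔT = 34.60 K.
COP_Carnot = T_H/ΔT = 325.55/34.60 = 9.409.
Resistance heating needs Ẇ_res = Q̇_H = 9880 W; the reversible heat pump needs only Ẇ_hp = Q̇_H/COP = 1050 W.
Saving = 9880 − 1050 = 8830 W.

8830 W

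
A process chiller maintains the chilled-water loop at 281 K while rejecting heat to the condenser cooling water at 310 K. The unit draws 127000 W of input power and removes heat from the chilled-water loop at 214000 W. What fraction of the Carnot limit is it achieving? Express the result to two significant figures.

COP_actual = Q̇_C/Ẇ = 214000/127000 = 1.685.
The reservoir spacing is ΔT = 310 − 281 = 29.00 K.
COP_Carnot = T_C/ΔT = 281.00/29.00 = 9.690.
η_II = COP_actual/COP_Carnot = 1.685/9.690 = 0.1739.

0.17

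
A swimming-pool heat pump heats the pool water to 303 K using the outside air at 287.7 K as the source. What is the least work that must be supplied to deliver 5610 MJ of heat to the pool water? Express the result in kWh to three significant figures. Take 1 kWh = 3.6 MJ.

The reservoir spacing is ΔT = 303 − 287.7 = 15.30 K.
The reversible limit is COP_HP = T_H/ΔT = 19.80, so W_min = Q_H/COP = Q_H·ΔT/T_H.
W_min = 5610 × 15.30/303.00 = 283.3 MJ = 78.69 kWh.

78.7 kWh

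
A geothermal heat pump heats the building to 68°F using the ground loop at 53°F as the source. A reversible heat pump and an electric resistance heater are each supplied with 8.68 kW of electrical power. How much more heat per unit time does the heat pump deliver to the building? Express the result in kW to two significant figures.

300 kW

In absolute terms T_C = 284.82 K and T_H = 293.15 K, so ΔT = 8.333 K.
COP_Carnot = T_H/ΔT = 293.15/8.333 = 35.18.
The heat pump delivers Q̇_H = COP × Ẇ = 305.3 kW; the resistance heater delivers Ẇ = 8.680 kW.
Extra = (COP − 1)·Ẇ = 296.7 kW.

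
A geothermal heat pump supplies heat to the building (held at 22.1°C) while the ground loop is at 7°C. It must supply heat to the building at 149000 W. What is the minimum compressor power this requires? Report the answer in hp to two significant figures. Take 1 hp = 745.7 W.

In absolute terms T_C = 280.15 K and T_H = 295.25 K, so ΔT = 15.10 K.
COP_Carnot = T_H/ΔT = 295.25/15.10 = 19.55.
Ẇ_min = Q̇/COP_Carnot = 149000/19.55 = 7620 W = 10.22 hp.

10 hp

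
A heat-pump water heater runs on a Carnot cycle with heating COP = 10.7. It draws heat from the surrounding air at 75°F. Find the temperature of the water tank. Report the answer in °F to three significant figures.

130 °F

COP_HP = T_H/(T_H − T_C) rearranges to T_H = COP·T_C/(COP − 1).
With T_C = 297.04 K, T_H = 10.7 × 297.04/9.700 = 327.66 K.
Converting, 327.66 K = 130.12°F.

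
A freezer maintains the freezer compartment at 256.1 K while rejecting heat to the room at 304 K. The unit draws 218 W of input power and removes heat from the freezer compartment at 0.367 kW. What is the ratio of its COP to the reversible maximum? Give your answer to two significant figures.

0.31

Converting, Q̇_C = 0.3670 kW = 367.0 W, so COP_actual = Q̇_C/Ẇ = 367.0/218.0 = 1.683.
The reservoir spacing is ΔT = 304 − 256.1 = 47.90 K.
COP_Carnot = T_C/ΔT = 256.10/47.90 = 5.347.
η_II = COP_actual/COP_Carnot = 1.683/5.347 = 0.3149.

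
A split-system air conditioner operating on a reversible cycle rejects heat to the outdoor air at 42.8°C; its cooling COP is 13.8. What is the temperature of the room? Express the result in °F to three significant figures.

For a Carnot refrigerator COP_R = T_C/(T_H − T_C), so T_C = COP·T_H/(1 + COP).
With T_H = 315.95 K, T_C = 13.8 × 315.95/14.80 = 294.60 K.
Converting, 294.60 K = 70.61°F.

70.6 °F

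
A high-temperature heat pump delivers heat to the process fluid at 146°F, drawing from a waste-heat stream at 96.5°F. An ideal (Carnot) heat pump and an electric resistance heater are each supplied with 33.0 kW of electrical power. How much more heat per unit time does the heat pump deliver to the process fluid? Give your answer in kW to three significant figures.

In absolute terms T_C = 308.98 K and T_H = 336.48 K, so ΔT = 27.50 K.
COP_Carnot = T_H/ΔT = 336.48/27.50 = 12.24.
The heat pump delivers Q̇_H = COP × Ẇ = 403.8 kW; the resistance heater delivers Ẇ = 33.00 kW.
Extra = (COP − 1)·Ẇ = 370.8 kW.

371 kW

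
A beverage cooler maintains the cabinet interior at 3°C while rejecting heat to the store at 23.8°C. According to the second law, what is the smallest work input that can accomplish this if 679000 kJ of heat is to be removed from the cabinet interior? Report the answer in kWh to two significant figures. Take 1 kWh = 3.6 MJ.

14 kWh

In absolute terms T_C = 276.15 K and T_H = 296.95 K, so ΔT = 20.80 K.
The reversible limit is COP_R = T_C/ΔT = 13.28, so W_min = Q_C/COP = Q_C·ΔT/T_C.
W_min = 679000 × 20.80/276.15 = 51140 kJ = 14.21 kWh.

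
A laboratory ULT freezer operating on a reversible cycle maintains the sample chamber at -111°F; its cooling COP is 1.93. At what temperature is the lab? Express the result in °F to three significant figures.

69.7 °F

COP_R = T_C/(T_H − T_C) gives T_H − T_C = T_C/COP.
With T_C = 193.71 K, T_H = 193.71 × (1 + 1/1.93) = 294.07 K.
Converting, 294.07 K = 69.66°F.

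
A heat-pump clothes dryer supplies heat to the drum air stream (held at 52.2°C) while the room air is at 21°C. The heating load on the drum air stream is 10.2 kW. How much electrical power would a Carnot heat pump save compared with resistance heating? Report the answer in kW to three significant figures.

9.22 kW

In absolute terms T_C = 294.15 K and T_H = 325.35 K, so ΔT = 31.20 K.
COP_Carnot = T_H/ΔT = 325.35/31.20 = 10.43.
Resistance heating needs Ẇ_res = Q̇_H = 10.20 kW; the reversible heat pump needs only Ẇ_hp = Q̇_H/COP = 0.9781 kW.
Saving = 10.20 − 0.9781 = 9.222 kW.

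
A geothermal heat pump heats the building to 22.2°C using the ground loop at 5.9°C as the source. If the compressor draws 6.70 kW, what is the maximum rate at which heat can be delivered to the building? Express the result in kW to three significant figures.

121 kW

In absolute terms T_C = 279.05 K and T_H = 295.35 K, so ΔT = 16.30 K.
COP_Carnot = T_H/ΔT = 295.35/16.30 = 18.12.
Q̇_max = COP_Carnot × Ẇ = 18.12 × 6.700 kW = 121.4 kW.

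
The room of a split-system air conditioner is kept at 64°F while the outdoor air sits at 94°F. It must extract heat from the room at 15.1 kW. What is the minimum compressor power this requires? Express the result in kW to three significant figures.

In absolute terms T_C = 290.93 K and T_H = 307.59 K, so ΔT = 16.67 K.
COP_Carnot = T_C/ΔT = 290.93/16.67 = 17.46.
Ẇ_min = Q̇/COP_Carnot = 15.10/17.46 = 0.8650 kW.

0.865 kW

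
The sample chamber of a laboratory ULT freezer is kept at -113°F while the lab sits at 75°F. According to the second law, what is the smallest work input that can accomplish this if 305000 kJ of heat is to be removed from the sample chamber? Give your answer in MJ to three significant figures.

165 MJ

In absolute terms T_C = 192.59 K and T_H = 297.04 K, so ΔT = 104.4 K.
The reversible limit is COP_R = T_C/ΔT = 1.844, so W_min = Q_C/COP = Q_C·ΔT/T_C.
W_min = 305000 × 104.4/192.59 = 165400 kJ = 165.4 MJ.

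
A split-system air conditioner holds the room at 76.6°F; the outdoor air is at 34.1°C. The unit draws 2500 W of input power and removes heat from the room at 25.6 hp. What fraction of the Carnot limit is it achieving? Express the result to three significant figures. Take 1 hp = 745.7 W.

0.239

Converting, Q̇_C = 25.60 hp = 19090 W, so COP_actual = Q̇_C/Ẇ = 19090/2500 = 7.636.
In absolute terms T_C = 297.93 K and T_H = 307.25 K, so ΔT = 9.322 K.
COP_Carnot = T_C/ΔT = 297.93/9.322 = 31.96.
η_II = COP_actual/COP_Carnot = 7.636/31.96 = 0.2389.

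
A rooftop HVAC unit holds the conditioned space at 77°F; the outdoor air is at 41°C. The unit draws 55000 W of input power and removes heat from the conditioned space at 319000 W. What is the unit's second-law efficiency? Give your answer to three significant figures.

0.311

COP_actual = Q̇_C/Ẇ = 319000/55000 = 5.800.
In absolute terms T_C = 298.15 K and T_H = 314.15 K, so ΔT = 16.00 K.
COP_Carnot = T_C/ΔT = 298.15/16.00 = 18.63.
η_II = COP_actual/COP_Carnot = 5.800/18.63 = 0.3113.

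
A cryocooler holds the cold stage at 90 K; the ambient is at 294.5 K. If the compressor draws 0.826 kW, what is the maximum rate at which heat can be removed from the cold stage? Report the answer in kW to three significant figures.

0.364 kW

The reservoir spacing is ΔT = 294.5 − 90 = 204.5 K.
COP_Carnot = T_C/ΔT = 90.00/204.5 = 0.4401.
Q̇_max = COP_Carnot × Ẇ = 0.4401 × 0.8260 kW = 0.3635 kW.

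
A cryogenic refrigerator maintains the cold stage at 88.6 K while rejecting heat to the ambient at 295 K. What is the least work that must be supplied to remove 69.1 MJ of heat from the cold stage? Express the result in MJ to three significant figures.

The reservoir spacing is ΔT = 295 − 88.6 = 206.4 K.
The reversible limit is COP_R = T_C/ΔT = 0.4293, so W_min = Q_C/COP = Q_C·ΔT/T_C.
W_min = 69.10 × 206.4/88.60 = 161.0 MJ.

161 MJ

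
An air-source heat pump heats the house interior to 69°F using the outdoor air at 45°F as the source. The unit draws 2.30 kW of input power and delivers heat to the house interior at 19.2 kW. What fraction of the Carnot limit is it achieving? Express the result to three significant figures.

COP_actual = Q̇_H/Ẇ = 19.20/2.300 = 8.348.
In absolute terms T_C = 280.37 K and T_H = 293.71 K, so ΔT = 13.33 K.
COP_Carnot = T_H/ΔT = 293.71/13.33 = 22.03.
η_II = COP_actual/COP_Carnot = 8.348/22.03 = 0.3790.

0.379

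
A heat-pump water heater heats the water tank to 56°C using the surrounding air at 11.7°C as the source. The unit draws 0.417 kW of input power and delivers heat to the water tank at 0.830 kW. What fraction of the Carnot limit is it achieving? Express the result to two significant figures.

COP_actual = Q̇_H/Ẇ = 0.8300/0.4170 = 1.990.
In absolute terms T_C = 284.85 K and T_H = 329.15 K, so ΔT = 44.30 K.
COP_Carnot = T_H/ΔT = 329.15/44.30 = 7.430.
η_II = COP_actual/COP_Carnot = 1.990/7.430 = 0.2679.

0.27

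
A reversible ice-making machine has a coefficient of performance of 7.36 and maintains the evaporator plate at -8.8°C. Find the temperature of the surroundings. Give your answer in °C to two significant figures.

27 °C

COP_R = T_C/(T_H − T_C) gives T_H − T_C = T_C/COP.
With T_C = 264.35 K, T_H = 264.35 × (1 + 1/7.36) = 300.27 K.
Converting, 300.27 K = 27.12°C.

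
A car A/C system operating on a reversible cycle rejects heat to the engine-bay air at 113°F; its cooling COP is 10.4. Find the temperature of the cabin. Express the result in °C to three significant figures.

17.1 °C

For a Carnot refrigerator COP_R = T_C/(T_H − T_C), so T_C = COP·T_H/(1 + COP).
With T_H = 318.15 K, T_C = 10.4 × 318.15/11.40 = 290.24 K.
Converting, 290.24 K = 17.09°C.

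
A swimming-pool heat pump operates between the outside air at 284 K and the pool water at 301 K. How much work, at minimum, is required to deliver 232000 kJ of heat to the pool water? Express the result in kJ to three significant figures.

13100 kJ

The reservoir spacing is ΔT = 301 − 284 = 17.00 K.
The reversible limit is COP_HP = T_H/ΔT = 17.71, so W_min = Q_H/COP = Q_H·ΔT/T_H.
W_min = 232000 × 17.00/301.00 = 13100 kJ.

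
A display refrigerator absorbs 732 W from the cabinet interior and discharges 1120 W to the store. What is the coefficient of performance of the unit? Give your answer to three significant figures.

The first law gives Q̇_H = Q̇_C + Ẇ, so the three rates are Q̇_C = 732.0, Q̇_H = 1120, Ẇ = 388.0 W.
COP_R = Q̇_C/Ẇ = 732.0/388.0 = 1.887.

1.89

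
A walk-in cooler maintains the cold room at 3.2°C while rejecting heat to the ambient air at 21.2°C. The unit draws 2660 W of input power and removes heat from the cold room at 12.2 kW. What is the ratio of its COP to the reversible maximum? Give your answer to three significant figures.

0.299

Converting, Q̇_C = 12.20 kW = 12200 W, so COP_actual = Q̇_C/Ẇ = 12200/2660 = 4.586.
In absolute terms T_C = 276.35 K and T_H = 294.35 K, so ΔT = 18.00 K.
COP_Carnot = T_C/ΔT = 276.35/18.00 = 15.35.
η_II = COP_actual/COP_Carnot = 4.586/15.35 = 0.2987.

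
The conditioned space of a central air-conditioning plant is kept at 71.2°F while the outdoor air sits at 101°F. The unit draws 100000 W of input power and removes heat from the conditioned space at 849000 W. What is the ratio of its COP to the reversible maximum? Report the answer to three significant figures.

COP_actual = Q̇_C/Ẇ = 849000/100000 = 8.490.
In absolute terms T_C = 294.93 K and T_H = 311.48 K, so ΔT = 16.56 K.
COP_Carnot = T_C/ΔT = 294.93/16.56 = 17.81.
η_II = COP_actual/COP_Carnot = 8.490/17.81 = 0.4766.

0.477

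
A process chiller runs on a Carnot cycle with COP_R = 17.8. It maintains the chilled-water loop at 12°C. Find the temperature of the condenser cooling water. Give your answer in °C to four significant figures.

28.02 °C

COP_R = T_C/(T_H − T_C) gives T_H − T_C = T_C/COP.
With T_C = 285.15 K, T_H = 285.15 × (1 + 1/17.8) = 301.17 K.
Converting, 301.17 K = 28.02°C.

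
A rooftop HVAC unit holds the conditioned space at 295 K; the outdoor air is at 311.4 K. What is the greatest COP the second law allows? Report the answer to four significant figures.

The reservoir spacing is ΔT = 311.4 − 295 = 16.40 K.
For a reversible cycle, COP_Carnot = T_C/ΔT = 295.00/16.40 = 17.99.

17.99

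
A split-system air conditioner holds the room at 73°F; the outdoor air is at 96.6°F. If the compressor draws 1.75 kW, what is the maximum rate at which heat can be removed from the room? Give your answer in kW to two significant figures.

In absolute terms T_C = 295.93 K and T_H = 309.04 K, so ΔT = 13.11 K.
COP_Carnot = T_C/ΔT = 295.93/13.11 = 22.57.
Q̇_max = COP_Carnot × Ẇ = 22.57 × 1.750 kW = 39.50 kW.

39 kW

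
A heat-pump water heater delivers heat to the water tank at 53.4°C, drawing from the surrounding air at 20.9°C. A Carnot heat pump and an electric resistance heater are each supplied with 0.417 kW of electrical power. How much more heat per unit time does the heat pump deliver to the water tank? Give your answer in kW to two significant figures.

In absolute terms T_C = 294.05 K and T_H = 326.55 K, so ΔT = 32.50 K.
COP_Carnot = T_H/ΔT = 326.55/32.50 = 10.05.
The heat pump delivers Q̇_H = COP × Ẇ = 4.190 kW; the resistance heater delivers Ẇ = 0.4170 kW.
Extra = (COP − 1)·Ẇ = 3.773 kW.

3.8 kW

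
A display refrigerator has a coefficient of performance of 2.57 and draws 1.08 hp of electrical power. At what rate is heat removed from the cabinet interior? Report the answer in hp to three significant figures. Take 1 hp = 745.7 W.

2.78 hp

Q̇_C = COP × Ẇ = 2.57 × 1.080 = 2.776 hp.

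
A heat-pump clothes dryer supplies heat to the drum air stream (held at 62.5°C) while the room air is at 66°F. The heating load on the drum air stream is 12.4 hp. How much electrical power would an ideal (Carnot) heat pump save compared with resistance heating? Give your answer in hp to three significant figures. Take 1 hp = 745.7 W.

10.8 hp

In absolute terms T_C = 292.04 K and T_H = 335.65 K, so ΔT = 43.61 K.
COP_Carnot = T_H/ΔT = 335.65/43.61 = 7.696.
Resistance heating needs Ẇ_res = Q̇_H = 12.40 hp; the reversible heat pump needs only Ẇ_hp = Q̇_H/COP = 1.611 hp.
Saving = 12.40 − 1.611 = 10.79 hp.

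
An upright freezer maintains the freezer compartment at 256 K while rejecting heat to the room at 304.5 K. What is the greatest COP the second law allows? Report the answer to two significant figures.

The reservoir spacing is ΔT = 304.5 − 256 = 48.50 K.
For a reversible cycle, COP_Carnot = T_C/ΔT = 256.00/48.50 = 5.278.

5.3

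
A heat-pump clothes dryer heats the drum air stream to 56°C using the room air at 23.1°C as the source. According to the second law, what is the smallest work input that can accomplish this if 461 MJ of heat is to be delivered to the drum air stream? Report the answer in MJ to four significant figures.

46.08 MJ

In absolute terms T_C = 296.25 K and T_H = 329.15 K, so ΔT = 32.90 K.
The reversible limit is COP_HP = T_H/ΔT = 10.00, so W_min = Q_H/COP = Q_H·ΔT/T_H.
W_min = 461.0 × 32.90/329.15 = 46.08 MJ.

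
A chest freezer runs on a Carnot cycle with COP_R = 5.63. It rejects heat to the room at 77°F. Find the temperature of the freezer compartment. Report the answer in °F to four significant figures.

For a Carnot refrigerator COP_R = T_C/(T_H − T_C), so T_C = COP·T_H/(1 + COP).
With T_H = 298.15 K, T_C = 5.63 × 298.15/6.630 = 253.18 K.
Converting, 253.18 K = -3.95°F.

-3.946 °F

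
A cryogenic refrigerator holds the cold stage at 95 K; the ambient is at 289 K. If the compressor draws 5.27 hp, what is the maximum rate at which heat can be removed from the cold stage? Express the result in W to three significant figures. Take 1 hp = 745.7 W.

The reservoir spacing is ΔT = 289 − 95 = 194.0 K.
COP_Carnot = T_C/ΔT = 95.00/194.0 = 0.4897.
Q̇_max = COP_Carnot × Ẇ = 0.4897 × 5.270 hp = 2.581 hp = 1924 W.

1920 W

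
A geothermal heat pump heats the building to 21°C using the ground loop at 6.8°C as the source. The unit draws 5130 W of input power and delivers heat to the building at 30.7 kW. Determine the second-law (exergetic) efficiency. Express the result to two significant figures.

Converting, Q̇_H = 30.70 kW = 30700 W, so COP_actual = Q̇_H/Ẇ = 30700/5130 = 5.984.
In absolute terms T_C = 279.95 K and T_H = 294.15 K, so ΔT = 14.20 K.
COP_Carnot = T_H/ΔT = 294.15/14.20 = 20.71.
η_II = COP_actual/COP_Carnot = 5.984/20.71 = 0.2889.

0.29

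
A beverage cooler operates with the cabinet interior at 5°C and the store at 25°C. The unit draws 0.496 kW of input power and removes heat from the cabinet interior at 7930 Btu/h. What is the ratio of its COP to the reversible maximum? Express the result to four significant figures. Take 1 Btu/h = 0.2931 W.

0.3369

Converting, Q̇_C = 7930 Btu/h = 2.324 kW, so COP_actual = Q̇_C/Ẇ = 2.324/0.4960 = 4.686.
In absolute terms T_C = 278.15 K and T_H = 298.15 K, so ΔT = 20.00 K.
COP_Carnot = T_C/ΔT = 278.15/20.00 = 13.91.
η_II = COP_actual/COP_Carnot = 4.686/13.91 = 0.3369.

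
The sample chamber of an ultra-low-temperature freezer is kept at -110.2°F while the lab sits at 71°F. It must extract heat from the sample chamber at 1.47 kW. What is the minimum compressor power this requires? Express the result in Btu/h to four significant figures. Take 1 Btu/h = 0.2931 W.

2600 Btu/h

In absolute terms T_C = 194.15 K and T_H = 294.82 K, so ΔT = 100.7 K.
COP_Carnot = T_C/ΔT = 194.15/100.7 = 1.929.
Ẇ_min = Q̇/COP_Carnot = 1.470/1.929 = 0.7622 kW = 2600 Btu/h.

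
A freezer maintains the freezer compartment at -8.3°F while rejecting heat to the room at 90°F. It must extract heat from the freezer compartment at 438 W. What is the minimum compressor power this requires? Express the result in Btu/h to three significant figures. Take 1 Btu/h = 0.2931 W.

325 Btu/h

In absolute terms T_C = 250.76 K and T_H = 305.37 K, so ΔT = 54.61 K.
COP_Carnot = T_C/ΔT = 250.76/54.61 = 4.592.
Ẇ_min = Q̇/COP_Carnot = 438.0/4.592 = 95.39 W = 325.4 Btu/h.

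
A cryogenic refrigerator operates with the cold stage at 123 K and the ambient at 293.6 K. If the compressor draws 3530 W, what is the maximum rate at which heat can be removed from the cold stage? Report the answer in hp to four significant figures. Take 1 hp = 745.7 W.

The reservoir spacing is ΔT = 293.6 − 123 = 170.6 K.
COP_Carnot = T_C/ΔT = 123.00/170.6 = 0.7210.
Q̇_max = COP_Carnot × Ẇ = 0.7210 × 3530 W = 2545 W = 3.413 hp.

3.413 hp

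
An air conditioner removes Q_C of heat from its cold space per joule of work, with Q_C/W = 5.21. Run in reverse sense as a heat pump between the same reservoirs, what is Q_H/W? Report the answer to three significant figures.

The first law on one cycle gives Q_H = Q_C + W, so Q_H/W = Q_C/W + 1.
COP_HP = COP_R + 1 = 5.21 + 1 = 6.21.

6.21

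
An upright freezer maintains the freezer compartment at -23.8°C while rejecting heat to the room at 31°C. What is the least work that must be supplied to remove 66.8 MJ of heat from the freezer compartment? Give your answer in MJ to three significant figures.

In absolute terms T_C = 249.35 K and T_H = 304.15 K, so ΔT = 54.80 K.
The reversible limit is COP_R = T_C/ΔT = 4.550, so W_min = Q_C/COP = Q_C·ΔT/T_C.
W_min = 66.80 × 54.80/249.35 = 14.68 MJ.

14.7 MJ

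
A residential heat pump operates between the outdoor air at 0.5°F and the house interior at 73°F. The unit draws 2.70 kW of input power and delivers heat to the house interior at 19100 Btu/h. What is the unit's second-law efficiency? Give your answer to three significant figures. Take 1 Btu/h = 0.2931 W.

0.282

Converting, Q̇_H = 19100 Btu/h = 5.598 kW, so COP_actual = Q̇_H/Ẇ = 5.598/2.700 = 2.073.
In absolute terms T_C = 255.65 K and T_H = 295.93 K, so ΔT = 40.28 K.
COP_Carnot = T_H/ΔT = 295.93/40.28 = 7.347.
η_II = COP_actual/COP_Carnot = 2.073/7.347 = 0.2822.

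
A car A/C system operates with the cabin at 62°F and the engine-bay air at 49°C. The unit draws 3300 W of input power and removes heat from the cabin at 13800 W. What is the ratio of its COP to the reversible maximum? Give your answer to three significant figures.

0.467

COP_actual = Q̇_C/Ẇ = 13800/3300 = 4.182.
In absolute terms T_C = 289.82 K and T_H = 322.15 K, so ΔT = 32.33 K.
COP_Carnot = T_C/ΔT = 289.82/32.33 = 8.963.
η_II = COP_actual/COP_Carnot = 4.182/8.963 = 0.4665.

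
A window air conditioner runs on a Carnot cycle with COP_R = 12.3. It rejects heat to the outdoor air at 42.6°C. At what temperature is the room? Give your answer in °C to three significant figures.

For a Carnot refrigerator COP_R = T_C/(T_H − T_C), so T_C = COP·T_H/(1 + COP).
With T_H = 315.75 K, T_C = 12.3 × 315.75/13.30 = 292.01 K.
Converting, 292.01 K = 18.86°C.

18.9 °C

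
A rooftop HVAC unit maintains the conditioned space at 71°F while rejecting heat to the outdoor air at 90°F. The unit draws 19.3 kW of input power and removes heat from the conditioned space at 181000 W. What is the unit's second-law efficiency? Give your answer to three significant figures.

0.336

Converting, Q̇_C = 181000 W = 181.0 kW, so COP_actual = Q̇_C/Ẇ = 181.0/19.30 = 9.378.
In absolute terms T_C = 294.82 K and T_H = 305.37 K, so ΔT = 10.56 K.
COP_Carnot = T_C/ΔT = 294.82/10.56 = 27.93.
η_II = COP_actual/COP_Carnot = 9.378/27.93 = 0.3358.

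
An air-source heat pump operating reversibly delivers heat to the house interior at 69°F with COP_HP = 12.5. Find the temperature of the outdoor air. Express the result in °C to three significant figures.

COP_HP = T_H/(T_H − T_C) gives T_H − T_C = T_H/COP.
With T_H = 293.71 K, T_C = 293.71 × (1 − 1/12.5) = 270.21 K.
Converting, 270.21 K = -2.94°C.

-2.94 °C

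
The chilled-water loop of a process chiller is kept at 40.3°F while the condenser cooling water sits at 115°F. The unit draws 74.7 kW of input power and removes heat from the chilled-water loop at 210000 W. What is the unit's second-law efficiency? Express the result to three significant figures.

Converting, Q̇_C = 210000 W = 210.0 kW, so COP_actual = Q̇_C/Ẇ = 210.0/74.70 = 2.811.
In absolute terms T_C = 277.76 K and T_H = 319.26 K, so ΔT = 41.50 K.
COP_Carnot = T_C/ΔT = 277.76/41.50 = 6.693.
η_II = COP_actual/COP_Carnot = 2.811/6.693 = 0.4200.

0.420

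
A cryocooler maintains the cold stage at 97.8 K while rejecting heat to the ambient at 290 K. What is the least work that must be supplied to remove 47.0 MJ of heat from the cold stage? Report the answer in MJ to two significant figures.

92 MJ

The reservoir spacing is ΔT = 290 − 97.8 = 192.2 K.
The reversible limit is COP_R = T_C/ΔT = 0.5088, so W_min = Q_C/COP = Q_C·ΔT/T_C.
W_min = 47.00 × 192.2/97.80 = 92.37 MJ.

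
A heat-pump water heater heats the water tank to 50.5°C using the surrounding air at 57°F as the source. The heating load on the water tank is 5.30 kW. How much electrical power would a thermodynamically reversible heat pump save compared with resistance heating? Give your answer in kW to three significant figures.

4.70 kW

In absolute terms T_C = 287.04 K and T_H = 323.65 K, so ΔT = 36.61 K.
COP_Carnot = T_H/ΔT = 323.65/36.61 = 8.840.
Resistance heating needs Ẇ_res = Q̇_H = 5.300 kW; the reversible heat pump needs only Ẇ_hp = Q̇_H/COP = 0.5995 kW.
Saving = 5.300 − 0.5995 = 4.700 kW.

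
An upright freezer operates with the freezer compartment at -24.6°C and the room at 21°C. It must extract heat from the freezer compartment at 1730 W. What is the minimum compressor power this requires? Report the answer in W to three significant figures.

In absolute terms T_C = 248.55 K and T_H = 294.15 K, so ΔT = 45.60 K.
COP_Carnot = T_C/ΔT = 248.55/45.60 = 5.451.
Ẇ_min = Q̇/COP_Carnot = 1730/5.451 = 317.4 W.

317 W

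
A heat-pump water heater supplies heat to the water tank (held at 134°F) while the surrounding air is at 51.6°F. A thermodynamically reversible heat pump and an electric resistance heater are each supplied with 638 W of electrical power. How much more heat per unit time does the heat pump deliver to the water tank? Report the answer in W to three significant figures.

In absolute terms T_C = 284.04 K and T_H = 329.82 K, so ΔT = 45.78 K.
COP_Carnot = T_H/ΔT = 329.82/45.78 = 7.205.
The heat pump delivers Q̇_H = COP × Ẇ = 4597 W; the resistance heater delivers Ẇ = 638.0 W.
Extra = (COP − 1)·Ẇ = 3959 W.

3960 W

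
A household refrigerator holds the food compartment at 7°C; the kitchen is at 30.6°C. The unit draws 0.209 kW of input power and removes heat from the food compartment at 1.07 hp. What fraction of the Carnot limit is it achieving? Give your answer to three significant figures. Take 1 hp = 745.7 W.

0.322

Converting, Q̇_C = 1.070 hp = 0.7979 kW, so COP_actual = Q̇_C/Ẇ = 0.7979/0.2090 = 3.818.
In absolute terms T_C = 280.15 K and T_H = 303.75 K, so ΔT = 23.60 K.
COP_Carnot = T_C/ΔT = 280.15/23.60 = 11.87.
η_II = COP_actual/COP_Carnot = 3.818/11.87 = 0.3216.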